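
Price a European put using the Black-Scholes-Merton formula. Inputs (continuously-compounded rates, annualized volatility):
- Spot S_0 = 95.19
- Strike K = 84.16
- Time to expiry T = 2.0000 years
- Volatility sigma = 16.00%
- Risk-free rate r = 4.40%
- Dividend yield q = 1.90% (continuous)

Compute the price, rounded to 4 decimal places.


d1 = (ln(S/K) + (r - q + 0.5*sigma^2) * T) / (sigma * sqrt(T)) = 0.87838194
d2 = d1 - sigma * sqrt(T) = 0.65210777
exp(-rT) = 0.91576088; exp(-qT) = 0.96271294
P = K * exp(-rT) * N(-d2) - S_0 * exp(-qT) * N(-d1)
N(-d1) = 0.18986824; N(-d2) = 0.25716582
P = 84.1600 * 0.91576088 * 0.25716582 - 95.1900 * 0.96271294 * 0.18986824 = 2.4202

Answer: Price = 2.4202


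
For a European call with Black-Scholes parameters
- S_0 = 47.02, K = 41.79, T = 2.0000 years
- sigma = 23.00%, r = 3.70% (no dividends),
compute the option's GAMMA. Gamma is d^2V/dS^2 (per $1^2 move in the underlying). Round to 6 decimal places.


d1 = 0.7526566529; d2 = 0.4273875335
phi(d1) = 0.3005369557; exp(-qT) = 1.0000000000; exp(-rT) = 0.9286716938
Gamma = exp(-qT) * phi(d1) / (S * sigma * sqrt(T)) = 1.0000000000 * 0.3005369557 / (47.0200 * 0.2300 * 1.4142135624) = 0.019650

Answer: Gamma = 0.019650


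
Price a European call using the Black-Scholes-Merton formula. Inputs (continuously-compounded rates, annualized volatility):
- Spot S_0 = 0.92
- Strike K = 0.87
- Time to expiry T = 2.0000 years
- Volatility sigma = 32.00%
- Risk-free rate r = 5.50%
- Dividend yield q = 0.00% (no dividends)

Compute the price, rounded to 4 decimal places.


Answer: Price = 0.2323

Derivation:
d1 = (ln(S/K) + (r - q + 0.5*sigma^2) * T) / (sigma * sqrt(T)) = 0.59282166
d2 = d1 - sigma * sqrt(T) = 0.14027332
exp(-rT) = 0.89583414; exp(-qT) = 1.00000000
C = S_0 * exp(-qT) * N(d1) - K * exp(-rT) * N(d2)
N(d1) = 0.72334974; N(d2) = 0.55577798
C = 0.9200 * 1.00000000 * 0.72334974 - 0.8700 * 0.89583414 * 0.55577798 = 0.2323


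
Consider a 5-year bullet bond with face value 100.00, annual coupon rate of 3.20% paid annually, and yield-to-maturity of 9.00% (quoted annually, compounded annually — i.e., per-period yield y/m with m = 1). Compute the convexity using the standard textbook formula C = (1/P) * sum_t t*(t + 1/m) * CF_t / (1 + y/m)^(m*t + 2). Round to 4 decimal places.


Coupon per period c = face * coupon_rate / m = 3.200000
Periods per year m = 1; per-period yield y/m = 0.090000
Number of cashflows N = 5
Cashflows (t years, CF_t, discount factor 1/(1+y/m)^(m*t), PV):
  t = 1.0000: CF_t = 3.200000, DF = 0.917431, PV = 2.935780
  t = 2.0000: CF_t = 3.200000, DF = 0.841680, PV = 2.693376
  t = 3.0000: CF_t = 3.200000, DF = 0.772183, PV = 2.470987
  t = 4.0000: CF_t = 3.200000, DF = 0.708425, PV = 2.266961
  t = 5.0000: CF_t = 103.200000, DF = 0.649931, PV = 67.072919
Price P = sum_t PV_t = 77.440023
Convexity numerator sum_t t*(t + 1/m) * CF_t / (1+y/m)^(m*t + 2):
  t = 1.0000: term = 4.941974
  t = 2.0000: term = 13.601764
  t = 3.0000: term = 24.957365
  t = 4.0000: term = 38.161109
  t = 5.0000: term = 1693.618022
Convexity = (1/P) * sum = 1775.280235 / 77.440023 = 22.924583

Answer: Convexity = 22.9246


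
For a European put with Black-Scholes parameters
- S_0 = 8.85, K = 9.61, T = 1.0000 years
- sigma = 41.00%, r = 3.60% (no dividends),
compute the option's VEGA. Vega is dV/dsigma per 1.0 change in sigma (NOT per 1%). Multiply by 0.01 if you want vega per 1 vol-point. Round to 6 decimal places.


Answer: Vega = 3.515774

Derivation:
d1 = 0.0918615513; d2 = -0.3181384487
phi(d1) = 0.3972625803; exp(-qT) = 1.0000000000; exp(-rT) = 0.9646402935
Vega = S * exp(-qT) * phi(d1) * sqrt(T) = 8.8500 * 1.0000000000 * 0.3972625803 * 1.0000000000 = 3.515774


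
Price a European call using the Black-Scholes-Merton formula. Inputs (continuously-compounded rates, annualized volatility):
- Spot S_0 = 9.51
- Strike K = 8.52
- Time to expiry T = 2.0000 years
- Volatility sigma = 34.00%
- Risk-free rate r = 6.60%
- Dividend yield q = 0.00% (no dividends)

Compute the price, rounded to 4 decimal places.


Answer: Price = 2.8294

Derivation:
d1 = (ln(S/K) + (r - q + 0.5*sigma^2) * T) / (sigma * sqrt(T)) = 0.74355925
d2 = d1 - sigma * sqrt(T) = 0.26272664
exp(-rT) = 0.87634100; exp(-qT) = 1.00000000
C = S_0 * exp(-qT) * N(d1) - K * exp(-rT) * N(d2)
N(d1) = 0.77142842; N(d2) = 0.60361936
C = 9.5100 * 1.00000000 * 0.77142842 - 8.5200 * 0.87634100 * 0.60361936 = 2.8294


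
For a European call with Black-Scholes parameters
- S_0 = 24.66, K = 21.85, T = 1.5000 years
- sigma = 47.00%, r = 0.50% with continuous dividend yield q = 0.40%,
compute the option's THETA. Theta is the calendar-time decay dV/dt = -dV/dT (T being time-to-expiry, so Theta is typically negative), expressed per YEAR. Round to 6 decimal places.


Answer: Theta = -1.638559

Derivation:
d1 = 0.5005933175; d2 = -0.0750367720
phi(d1) = 0.3519608370; exp(-qT) = 0.9940179641; exp(-rT) = 0.9925280548
Theta = -S*exp(-qT)*phi(d1)*sigma/(2*sqrt(T)) - r*K*exp(-rT)*N(d2) + q*S*exp(-qT)*N(d1)
N(d1) = 0.6916713168; N(d2) = 0.4700927272; sqrt(T) = 1.2247448714
Term 1 = -24.6600 * 0.9940179641 * 0.3519608370 * 0.4700 / (2 * 1.2247448714) = -1.6554035414
Term 2 = -0.0050 * 21.8500 * 0.9925280548 * 0.4700927272 = -0.0509738890
Term 3 = 0.0040 * 24.6600 * 0.9940179641 * 0.6916713168 = 0.0678183256
Theta = -1.6554035414 + (-0.0509738890) + (0.0678183256) = -1.638559


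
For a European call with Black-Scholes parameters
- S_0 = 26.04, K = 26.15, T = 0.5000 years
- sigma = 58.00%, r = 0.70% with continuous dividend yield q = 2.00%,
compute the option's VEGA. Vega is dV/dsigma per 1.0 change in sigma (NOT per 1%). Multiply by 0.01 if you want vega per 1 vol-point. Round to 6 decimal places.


Answer: Vega = 7.157159

Derivation:
d1 = 0.1789336802; d2 = -0.2311882529
phi(d1) = 0.3926066087; exp(-qT) = 0.9900498337; exp(-rT) = 0.9965061179
Vega = S * exp(-qT) * phi(d1) * sqrt(T) = 26.0400 * 0.9900498337 * 0.3926066087 * 0.7071067812 = 7.157159


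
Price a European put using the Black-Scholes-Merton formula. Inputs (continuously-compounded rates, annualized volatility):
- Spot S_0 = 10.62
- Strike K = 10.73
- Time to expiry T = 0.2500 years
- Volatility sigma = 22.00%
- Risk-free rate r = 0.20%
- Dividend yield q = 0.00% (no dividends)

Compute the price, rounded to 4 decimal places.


Answer: Price = 0.5223

Derivation:
d1 = (ln(S/K) + (r - q + 0.5*sigma^2) * T) / (sigma * sqrt(T)) = -0.03413219
d2 = d1 - sigma * sqrt(T) = -0.14413219
exp(-rT) = 0.99950012; exp(-qT) = 1.00000000
P = K * exp(-rT) * N(-d2) - S_0 * exp(-qT) * N(-d1)
N(-d1) = 0.51361413; N(-d2) = 0.55730196
P = 10.7300 * 0.99950012 * 0.55730196 - 10.6200 * 1.00000000 * 0.51361413 = 0.5223


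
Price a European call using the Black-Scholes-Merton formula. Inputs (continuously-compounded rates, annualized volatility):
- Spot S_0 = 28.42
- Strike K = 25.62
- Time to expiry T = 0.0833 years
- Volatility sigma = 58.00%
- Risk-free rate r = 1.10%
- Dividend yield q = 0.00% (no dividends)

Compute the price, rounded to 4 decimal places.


d1 = (ln(S/K) + (r - q + 0.5*sigma^2) * T) / (sigma * sqrt(T)) = 0.70877265
d2 = d1 - sigma * sqrt(T) = 0.54137456
exp(-rT) = 0.99908412; exp(-qT) = 1.00000000
C = S_0 * exp(-qT) * N(d1) - K * exp(-rT) * N(d2)
N(d1) = 0.76076721; N(d2) = 0.70587528
C = 28.4200 * 1.00000000 * 0.76076721 - 25.6200 * 0.99908412 * 0.70587528 = 3.5530

Answer: Price = 3.5530


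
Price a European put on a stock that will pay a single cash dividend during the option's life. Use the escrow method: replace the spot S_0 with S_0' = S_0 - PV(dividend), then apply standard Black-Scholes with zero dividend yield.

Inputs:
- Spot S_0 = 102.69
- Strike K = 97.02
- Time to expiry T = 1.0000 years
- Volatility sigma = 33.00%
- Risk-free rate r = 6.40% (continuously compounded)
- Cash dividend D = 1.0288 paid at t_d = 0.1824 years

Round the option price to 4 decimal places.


Answer: Price = 7.9903

Derivation:
PV(D) = D * exp(-r * t_d) = 1.0288 * 0.98839427 = 1.01686003
S_0' = S_0 - PV(D) = 102.6900 - 1.01686003 = 101.67313997
d1 = (ln(S_0'/K) + (r + sigma^2/2)*T) / (sigma*sqrt(T)) = 0.50089702
d2 = d1 - sigma*sqrt(T) = 0.17089702
exp(-rT) = 0.93800500
N(-d1) = 0.30822180; N(-d2) = 0.43215237
P = K * exp(-rT) * N(-d2) - S_0' * N(-d1) = 97.0200 * 0.93800500 * 0.43215237 - 101.67313997 * 0.30822180 = 7.9903


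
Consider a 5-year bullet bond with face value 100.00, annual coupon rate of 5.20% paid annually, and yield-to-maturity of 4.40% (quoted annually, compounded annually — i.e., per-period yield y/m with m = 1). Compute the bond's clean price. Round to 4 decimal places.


Coupon per period c = face * coupon_rate / m = 5.200000
Periods per year m = 1; per-period yield y/m = 0.044000
Number of cashflows N = 5
Cashflows (t years, CF_t, discount factor 1/(1+y/m)^(m*t), PV):
  t = 1.0000: CF_t = 5.200000, DF = 0.957854, PV = 4.980843
  t = 2.0000: CF_t = 5.200000, DF = 0.917485, PV = 4.770922
  t = 3.0000: CF_t = 5.200000, DF = 0.878817, PV = 4.569849
  t = 4.0000: CF_t = 5.200000, DF = 0.841779, PV = 4.377250
  t = 5.0000: CF_t = 105.200000, DF = 0.806302, PV = 84.822925
Price P = sum_t PV_t = 103.521790

Answer: Price = 103.5218


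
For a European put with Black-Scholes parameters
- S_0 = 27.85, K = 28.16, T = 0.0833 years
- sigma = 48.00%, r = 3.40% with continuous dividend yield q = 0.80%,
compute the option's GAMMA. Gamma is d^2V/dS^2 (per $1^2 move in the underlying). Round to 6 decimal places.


Answer: Gamma = 0.103330

Derivation:
d1 = 0.0049979308; d2 = -0.1335384182
phi(d1) = 0.3989372978; exp(-qT) = 0.9993338220; exp(-rT) = 0.9971718069
Gamma = exp(-qT) * phi(d1) / (S * sigma * sqrt(T)) = 0.9993338220 * 0.3989372978 / (27.8500 * 0.4800 * 0.2886173938) = 0.103330


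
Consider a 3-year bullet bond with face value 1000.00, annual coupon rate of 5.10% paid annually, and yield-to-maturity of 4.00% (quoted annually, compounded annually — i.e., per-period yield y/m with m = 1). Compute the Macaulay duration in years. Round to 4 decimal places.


Coupon per period c = face * coupon_rate / m = 51.000000
Periods per year m = 1; per-period yield y/m = 0.040000
Number of cashflows N = 3
Cashflows (t years, CF_t, discount factor 1/(1+y/m)^(m*t), PV):
  t = 1.0000: CF_t = 51.000000, DF = 0.961538, PV = 49.038462
  t = 2.0000: CF_t = 51.000000, DF = 0.924556, PV = 47.152367
  t = 3.0000: CF_t = 1051.000000, DF = 0.888996, PV = 934.335173
Price P = sum_t PV_t = 1030.526001
Macaulay numerator sum_t t * PV_t:
  t * PV_t at t = 1.0000: 49.038462
  t * PV_t at t = 2.0000: 94.304734
  t * PV_t at t = 3.0000: 2803.005519
Macaulay duration D = (sum_t t * PV_t) / P = 2946.348714 / 1030.526001 = 2.859073

Answer: Macaulay duration = 2.8591 years


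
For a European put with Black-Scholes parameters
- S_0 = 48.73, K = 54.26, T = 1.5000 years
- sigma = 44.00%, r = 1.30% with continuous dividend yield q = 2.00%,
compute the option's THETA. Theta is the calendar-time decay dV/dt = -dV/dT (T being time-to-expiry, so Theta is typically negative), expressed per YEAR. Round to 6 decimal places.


Answer: Theta = -3.362916

Derivation:
d1 = 0.0504883437; d2 = -0.4883993997
phi(d1) = 0.3984341378; exp(-qT) = 0.9704455335; exp(-rT) = 0.9806888952
Theta = -S*exp(-qT)*phi(d1)*sigma/(2*sqrt(T)) + r*K*exp(-rT)*N(-d2) - q*S*exp(-qT)*N(-d1)
N(-d1) = 0.4798666190; N(-d2) = 0.6873665165; sqrt(T) = 1.2247448714
Term 1 = -48.7300 * 0.9704455335 * 0.3984341378 * 0.4400 / (2 * 1.2247448714) = -3.3845518356
Term 2 = 0.0130 * 54.2600 * 0.9806888952 * 0.6873665165 = 0.4754915155
Term 3 = -0.0200 * 48.7300 * 0.9704455335 * 0.4798666190 = -0.4538560329
Theta = -3.3845518356 + (0.4754915155) + (-0.4538560329) = -3.362916


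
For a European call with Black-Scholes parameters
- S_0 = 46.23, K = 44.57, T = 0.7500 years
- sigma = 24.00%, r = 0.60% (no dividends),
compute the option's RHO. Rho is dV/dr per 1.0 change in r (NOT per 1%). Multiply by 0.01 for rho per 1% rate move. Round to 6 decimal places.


Answer: Rho = 17.880369

Derivation:
d1 = 0.3015113200; d2 = 0.0936652231
phi(d1) = 0.3812144996; exp(-qT) = 1.0000000000; exp(-rT) = 0.9955101098
N(d2) = 0.5373124516
Rho = K*T*exp(-rT)*N(d2) = 44.5700 * 0.7500 * 0.9955101098 * 0.5373124516 = 17.880369


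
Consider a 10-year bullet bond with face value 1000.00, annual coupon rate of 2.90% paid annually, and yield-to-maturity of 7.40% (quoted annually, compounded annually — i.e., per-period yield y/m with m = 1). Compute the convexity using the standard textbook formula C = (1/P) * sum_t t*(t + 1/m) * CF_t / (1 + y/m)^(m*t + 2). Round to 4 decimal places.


Coupon per period c = face * coupon_rate / m = 29.000000
Periods per year m = 1; per-period yield y/m = 0.074000
Number of cashflows N = 10
Cashflows (t years, CF_t, discount factor 1/(1+y/m)^(m*t), PV):
  t = 1.0000: CF_t = 29.000000, DF = 0.931099, PV = 27.001862
  t = 2.0000: CF_t = 29.000000, DF = 0.866945, PV = 25.141399
  t = 3.0000: CF_t = 29.000000, DF = 0.807211, PV = 23.409124
  t = 4.0000: CF_t = 29.000000, DF = 0.751593, PV = 21.796204
  t = 5.0000: CF_t = 29.000000, DF = 0.699808, PV = 20.294418
  t = 6.0000: CF_t = 29.000000, DF = 0.651590, PV = 18.896106
  t = 7.0000: CF_t = 29.000000, DF = 0.606694, PV = 17.594139
  t = 8.0000: CF_t = 29.000000, DF = 0.564892, PV = 16.381880
  t = 9.0000: CF_t = 29.000000, DF = 0.525971, PV = 15.253147
  t = 10.0000: CF_t = 1029.000000, DF = 0.489731, PV = 503.932724
Price P = sum_t PV_t = 689.701003
Convexity numerator sum_t t*(t + 1/m) * CF_t / (1+y/m)^(m*t + 2):
  t = 1.0000: term = 46.818247
  t = 2.0000: term = 130.777227
  t = 3.0000: term = 243.533010
  t = 4.0000: term = 377.922114
  t = 5.0000: term = 527.824182
  t = 6.0000: term = 688.038971
  t = 7.0000: term = 854.176251
  t = 8.0000: term = 1022.557364
  t = 9.0000: term = 1190.127286
  t = 10.0000: term = 48057.003038
Convexity = (1/P) * sum = 53138.777690 / 689.701003 = 77.046108

Answer: Convexity = 77.0461


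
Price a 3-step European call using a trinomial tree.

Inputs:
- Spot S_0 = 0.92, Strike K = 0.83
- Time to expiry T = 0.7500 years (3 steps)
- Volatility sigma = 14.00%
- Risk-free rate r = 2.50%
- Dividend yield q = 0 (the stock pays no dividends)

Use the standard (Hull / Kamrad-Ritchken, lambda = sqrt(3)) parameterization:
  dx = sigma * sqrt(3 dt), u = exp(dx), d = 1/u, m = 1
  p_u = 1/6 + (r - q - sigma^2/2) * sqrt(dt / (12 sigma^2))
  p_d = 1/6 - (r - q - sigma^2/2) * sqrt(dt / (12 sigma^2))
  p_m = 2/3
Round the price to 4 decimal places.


dt = T/N = 0.250000; dx = sigma*sqrt(3*dt) = 0.121244
u = exp(dx) = 1.128900; d = 1/u = 0.885818
p_u = 0.182338, p_m = 0.666667, p_d = 0.150996
Discount per step: exp(-r*dt) = 0.993769
Stock lattice S(k, j) with j the centered position index:
  k=0: S(0,+0) = 0.9200
  k=1: S(1,-1) = 0.8150; S(1,+0) = 0.9200; S(1,+1) = 1.0386
  k=2: S(2,-2) = 0.7219; S(2,-1) = 0.8150; S(2,+0) = 0.9200; S(2,+1) = 1.0386; S(2,+2) = 1.1725
  k=3: S(3,-3) = 0.6395; S(3,-2) = 0.7219; S(3,-1) = 0.8150; S(3,+0) = 0.9200; S(3,+1) = 1.0386; S(3,+2) = 1.1725; S(3,+3) = 1.3236
Terminal payoffs V(N, j) = max(S_T - K, 0):
  V(3,-3) = 0.000000; V(3,-2) = 0.000000; V(3,-1) = 0.000000; V(3,+0) = 0.090000; V(3,+1) = 0.208588; V(3,+2) = 0.342462; V(3,+3) = 0.493592
Backward induction: V(k, j) = exp(-r*dt) * [p_u * V(k+1, j+1) + p_m * V(k+1, j) + p_d * V(k+1, j-1)]
  V(2,-2) = exp(-r*dt) * [p_u*0.000000 + p_m*0.000000 + p_d*0.000000] = 0.000000
  V(2,-1) = exp(-r*dt) * [p_u*0.090000 + p_m*0.000000 + p_d*0.000000] = 0.016308
  V(2,+0) = exp(-r*dt) * [p_u*0.208588 + p_m*0.090000 + p_d*0.000000] = 0.097423
  V(2,+1) = exp(-r*dt) * [p_u*0.342462 + p_m*0.208588 + p_d*0.090000] = 0.213752
  V(2,+2) = exp(-r*dt) * [p_u*0.493592 + p_m*0.342462 + p_d*0.208588] = 0.347625
  V(1,-1) = exp(-r*dt) * [p_u*0.097423 + p_m*0.016308 + p_d*0.000000] = 0.028457
  V(1,+0) = exp(-r*dt) * [p_u*0.213752 + p_m*0.097423 + p_d*0.016308] = 0.105723
  V(1,+1) = exp(-r*dt) * [p_u*0.347625 + p_m*0.213752 + p_d*0.097423] = 0.219222
  V(0,+0) = exp(-r*dt) * [p_u*0.219222 + p_m*0.105723 + p_d*0.028457] = 0.114036

Answer: Price = V(0,0) = 0.1140


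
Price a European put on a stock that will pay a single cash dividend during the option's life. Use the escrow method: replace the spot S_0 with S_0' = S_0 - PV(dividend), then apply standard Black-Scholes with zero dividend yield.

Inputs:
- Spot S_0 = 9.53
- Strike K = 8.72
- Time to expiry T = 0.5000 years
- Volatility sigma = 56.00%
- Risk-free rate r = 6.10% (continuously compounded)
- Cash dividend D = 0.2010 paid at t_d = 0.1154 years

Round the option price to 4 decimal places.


PV(D) = D * exp(-r * t_d) = 0.2010 * 0.99298532 = 0.19959005
S_0' = S_0 - PV(D) = 9.5300 - 0.19959005 = 9.33040995
d1 = (ln(S_0'/K) + (r + sigma^2/2)*T) / (sigma*sqrt(T)) = 0.44588061
d2 = d1 - sigma*sqrt(T) = 0.04990082
exp(-rT) = 0.96996043
N(-d1) = 0.32784174; N(-d2) = 0.48010071
P = K * exp(-rT) * N(-d2) - S_0' * N(-d1) = 8.7200 * 0.96996043 * 0.48010071 - 9.33040995 * 0.32784174 = 1.0018

Answer: Price = 1.0018


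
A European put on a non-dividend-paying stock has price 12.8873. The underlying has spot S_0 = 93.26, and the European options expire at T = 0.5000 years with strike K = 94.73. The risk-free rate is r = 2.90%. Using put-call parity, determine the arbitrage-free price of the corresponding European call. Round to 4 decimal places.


Answer: Call price = 12.7810

Derivation:
Put-call parity: C - P = S_0 * exp(-qT) - K * exp(-rT).
S_0 * exp(-qT) = 93.2600 * 1.00000000 = 93.26000000
K * exp(-rT) = 94.7300 * 0.98560462 = 93.36632553
C = P + S*exp(-qT) - K*exp(-rT)
C = 12.8873 + 93.26000000 - 93.36632553 = 12.7810


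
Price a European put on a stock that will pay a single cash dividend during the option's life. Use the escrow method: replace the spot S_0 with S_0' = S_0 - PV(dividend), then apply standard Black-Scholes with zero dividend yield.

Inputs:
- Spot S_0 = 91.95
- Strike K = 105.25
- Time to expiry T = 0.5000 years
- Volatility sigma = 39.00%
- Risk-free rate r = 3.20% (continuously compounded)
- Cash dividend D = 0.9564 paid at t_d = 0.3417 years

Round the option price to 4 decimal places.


Answer: Price = 18.1025

Derivation:
PV(D) = D * exp(-r * t_d) = 0.9564 * 0.98912516 = 0.94599931
S_0' = S_0 - PV(D) = 91.9500 - 0.94599931 = 91.00400069
d1 = (ln(S_0'/K) + (r + sigma^2/2)*T) / (sigma*sqrt(T)) = -0.33146991
d2 = d1 - sigma*sqrt(T) = -0.60724156
exp(-rT) = 0.98412732
N(-d1) = 0.62985522; N(-d2) = 0.72815469
P = K * exp(-rT) * N(-d2) - S_0' * N(-d1) = 105.2500 * 0.98412732 * 0.72815469 - 91.00400069 * 0.62985522 = 18.1025


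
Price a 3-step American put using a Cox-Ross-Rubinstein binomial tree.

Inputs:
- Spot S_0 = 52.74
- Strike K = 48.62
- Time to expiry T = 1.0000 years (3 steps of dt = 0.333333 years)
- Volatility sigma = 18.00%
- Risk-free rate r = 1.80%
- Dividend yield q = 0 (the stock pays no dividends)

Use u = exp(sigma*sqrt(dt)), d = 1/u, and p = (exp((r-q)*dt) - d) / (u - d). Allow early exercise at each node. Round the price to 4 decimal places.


dt = T/N = 0.333333
u = exp(sigma*sqrt(dt)) = 1.109515; d = 1/u = 0.901295
p = (exp((r-q)*dt) - d) / (u - d) = 0.502945
Discount per step: exp(-r*dt) = 0.994018
Stock lattice S(k, i) with i counting down-moves:
  k=0: S(0,0) = 52.7400
  k=1: S(1,0) = 58.5158; S(1,1) = 47.5343
  k=2: S(2,0) = 64.9242; S(2,1) = 52.7400; S(2,2) = 42.8424
  k=3: S(3,0) = 72.0344; S(3,1) = 58.5158; S(3,2) = 47.5343; S(3,3) = 38.6136
Terminal payoffs V(N, i) = max(K - S_T, 0):
  V(3,0) = 0.000000; V(3,1) = 0.000000; V(3,2) = 1.085720; V(3,3) = 10.006381
Backward induction: V(k, i) = exp(-r*dt) * [p * V(k+1, i) + (1-p) * V(k+1, i+1)]; then take max(V_cont, immediate exercise) for American.
  V(2,0) = exp(-r*dt) * [p*0.000000 + (1-p)*0.000000] = 0.000000; exercise = 0.000000; V(2,0) = max -> 0.000000
  V(2,1) = exp(-r*dt) * [p*0.000000 + (1-p)*1.085720] = 0.536435; exercise = 0.000000; V(2,1) = max -> 0.536435
  V(2,2) = exp(-r*dt) * [p*1.085720 + (1-p)*10.006381] = 5.486761; exercise = 5.777608; V(2,2) = max -> 5.777608
  V(1,0) = exp(-r*dt) * [p*0.000000 + (1-p)*0.536435] = 0.265043; exercise = 0.000000; V(1,0) = max -> 0.265043
  V(1,1) = exp(-r*dt) * [p*0.536435 + (1-p)*5.777608] = 3.122794; exercise = 1.085720; V(1,1) = max -> 3.122794
  V(0,0) = exp(-r*dt) * [p*0.265043 + (1-p)*3.122794] = 1.675420; exercise = 0.000000; V(0,0) = max -> 1.675420

Answer: Price = V(0,0) = 1.6754


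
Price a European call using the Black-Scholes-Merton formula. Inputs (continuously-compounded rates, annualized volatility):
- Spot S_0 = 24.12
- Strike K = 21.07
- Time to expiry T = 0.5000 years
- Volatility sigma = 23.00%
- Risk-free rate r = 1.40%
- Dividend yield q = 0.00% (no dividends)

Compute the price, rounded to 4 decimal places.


Answer: Price = 3.5807

Derivation:
d1 = (ln(S/K) + (r - q + 0.5*sigma^2) * T) / (sigma * sqrt(T)) = 0.95561573
d2 = d1 - sigma * sqrt(T) = 0.79298117
exp(-rT) = 0.99302444; exp(-qT) = 1.00000000
C = S_0 * exp(-qT) * N(d1) - K * exp(-rT) * N(d2)
N(d1) = 0.83036680; N(d2) = 0.78610560
C = 24.1200 * 1.00000000 * 0.83036680 - 21.0700 * 0.99302444 * 0.78610560 = 3.5807


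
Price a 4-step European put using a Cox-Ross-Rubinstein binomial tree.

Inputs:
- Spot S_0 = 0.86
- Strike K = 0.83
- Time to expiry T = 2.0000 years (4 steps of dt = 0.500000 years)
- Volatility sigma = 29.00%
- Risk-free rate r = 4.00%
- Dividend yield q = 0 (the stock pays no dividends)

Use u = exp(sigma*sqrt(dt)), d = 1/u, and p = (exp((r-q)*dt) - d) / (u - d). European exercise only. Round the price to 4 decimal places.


Answer: Price = V(0,0) = 0.0869

Derivation:
dt = T/N = 0.500000
u = exp(sigma*sqrt(dt)) = 1.227600; d = 1/u = 0.814598
p = (exp((r-q)*dt) - d) / (u - d) = 0.497827
Discount per step: exp(-r*dt) = 0.980199
Stock lattice S(k, i) with i counting down-moves:
  k=0: S(0,0) = 0.8600
  k=1: S(1,0) = 1.0557; S(1,1) = 0.7006
  k=2: S(2,0) = 1.2960; S(2,1) = 0.8600; S(2,2) = 0.5707
  k=3: S(3,0) = 1.5910; S(3,1) = 1.0557; S(3,2) = 0.7006; S(3,3) = 0.4649
  k=4: S(4,0) = 1.9531; S(4,1) = 1.2960; S(4,2) = 0.8600; S(4,3) = 0.5707; S(4,4) = 0.3787
Terminal payoffs V(N, i) = max(K - S_T, 0):
  V(4,0) = 0.000000; V(4,1) = 0.000000; V(4,2) = 0.000000; V(4,3) = 0.259330; V(4,4) = 0.451321
Backward induction: V(k, i) = exp(-r*dt) * [p * V(k+1, i) + (1-p) * V(k+1, i+1)].
  V(3,0) = exp(-r*dt) * [p*0.000000 + (1-p)*0.000000] = 0.000000
  V(3,1) = exp(-r*dt) * [p*0.000000 + (1-p)*0.000000] = 0.000000
  V(3,2) = exp(-r*dt) * [p*0.000000 + (1-p)*0.259330] = 0.127650
  V(3,3) = exp(-r*dt) * [p*0.259330 + (1-p)*0.451321] = 0.348699
  V(2,0) = exp(-r*dt) * [p*0.000000 + (1-p)*0.000000] = 0.000000
  V(2,1) = exp(-r*dt) * [p*0.000000 + (1-p)*0.127650] = 0.062833
  V(2,2) = exp(-r*dt) * [p*0.127650 + (1-p)*0.348699] = 0.233929
  V(1,0) = exp(-r*dt) * [p*0.000000 + (1-p)*0.062833] = 0.030928
  V(1,1) = exp(-r*dt) * [p*0.062833 + (1-p)*0.233929] = 0.145807
  V(0,0) = exp(-r*dt) * [p*0.030928 + (1-p)*0.145807] = 0.086863


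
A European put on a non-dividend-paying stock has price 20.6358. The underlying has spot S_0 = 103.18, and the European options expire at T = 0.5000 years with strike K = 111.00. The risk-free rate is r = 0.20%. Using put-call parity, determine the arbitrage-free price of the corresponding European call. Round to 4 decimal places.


Put-call parity: C - P = S_0 * exp(-qT) - K * exp(-rT).
S_0 * exp(-qT) = 103.1800 * 1.00000000 = 103.18000000
K * exp(-rT) = 111.0000 * 0.99900050 = 110.88905548
C = P + S*exp(-qT) - K*exp(-rT)
C = 20.6358 + 103.18000000 - 110.88905548 = 12.9267

Answer: Call price = 12.9267


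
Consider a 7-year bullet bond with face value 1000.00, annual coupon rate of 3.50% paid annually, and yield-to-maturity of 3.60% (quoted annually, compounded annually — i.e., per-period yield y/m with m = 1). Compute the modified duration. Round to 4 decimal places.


Answer: Modified duration = 6.1063

Derivation:
Coupon per period c = face * coupon_rate / m = 35.000000
Periods per year m = 1; per-period yield y/m = 0.036000
Number of cashflows N = 7
Cashflows (t years, CF_t, discount factor 1/(1+y/m)^(m*t), PV):
  t = 1.0000: CF_t = 35.000000, DF = 0.965251, PV = 33.783784
  t = 2.0000: CF_t = 35.000000, DF = 0.931709, PV = 32.609830
  t = 3.0000: CF_t = 35.000000, DF = 0.899333, PV = 31.476670
  t = 4.0000: CF_t = 35.000000, DF = 0.868082, PV = 30.382886
  t = 5.0000: CF_t = 35.000000, DF = 0.837917, PV = 29.327110
  t = 6.0000: CF_t = 35.000000, DF = 0.808801, PV = 28.308021
  t = 7.0000: CF_t = 1035.000000, DF = 0.780696, PV = 808.019910
Price P = sum_t PV_t = 993.908210
First compute Macaulay numerator sum_t t * PV_t:
  t * PV_t at t = 1.0000: 33.783784
  t * PV_t at t = 2.0000: 65.219660
  t * PV_t at t = 3.0000: 94.430009
  t * PV_t at t = 4.0000: 121.531544
  t * PV_t at t = 5.0000: 146.635550
  t * PV_t at t = 6.0000: 169.848127
  t * PV_t at t = 7.0000: 5656.139367
Macaulay duration D = 6287.588041 / 993.908210 = 6.326125
Modified duration = D / (1 + y/m) = 6.326125 / (1 + 0.036000) = 6.106299


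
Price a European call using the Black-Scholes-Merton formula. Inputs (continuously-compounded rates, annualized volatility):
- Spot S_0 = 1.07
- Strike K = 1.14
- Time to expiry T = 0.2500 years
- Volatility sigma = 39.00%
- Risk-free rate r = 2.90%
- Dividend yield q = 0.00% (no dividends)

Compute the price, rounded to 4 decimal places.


d1 = (ln(S/K) + (r - q + 0.5*sigma^2) * T) / (sigma * sqrt(T)) = -0.19029289
d2 = d1 - sigma * sqrt(T) = -0.38529289
exp(-rT) = 0.99277622; exp(-qT) = 1.00000000
C = S_0 * exp(-qT) * N(d1) - K * exp(-rT) * N(d2)
N(d1) = 0.42453981; N(d2) = 0.35001021
C = 1.0700 * 1.00000000 * 0.42453981 - 1.1400 * 0.99277622 * 0.35001021 = 0.0581

Answer: Price = 0.0581


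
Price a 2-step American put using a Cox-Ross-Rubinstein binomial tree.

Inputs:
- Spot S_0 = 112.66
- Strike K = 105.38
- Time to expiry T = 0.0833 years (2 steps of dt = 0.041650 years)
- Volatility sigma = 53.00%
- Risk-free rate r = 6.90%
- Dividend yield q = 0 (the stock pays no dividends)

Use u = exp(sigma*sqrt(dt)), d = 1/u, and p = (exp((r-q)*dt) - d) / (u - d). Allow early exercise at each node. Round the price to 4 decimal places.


dt = T/N = 0.041650
u = exp(sigma*sqrt(dt)) = 1.114231; d = 1/u = 0.897480
p = (exp((r-q)*dt) - d) / (u - d) = 0.486263
Discount per step: exp(-r*dt) = 0.997130
Stock lattice S(k, i) with i counting down-moves:
  k=0: S(0,0) = 112.6600
  k=1: S(1,0) = 125.5292; S(1,1) = 101.1101
  k=2: S(2,0) = 139.8685; S(2,1) = 112.6600; S(2,2) = 90.7443
Terminal payoffs V(N, i) = max(K - S_T, 0):
  V(2,0) = 0.000000; V(2,1) = 0.000000; V(2,2) = 14.635659
Backward induction: V(k, i) = exp(-r*dt) * [p * V(k+1, i) + (1-p) * V(k+1, i+1)]; then take max(V_cont, immediate exercise) for American.
  V(1,0) = exp(-r*dt) * [p*0.000000 + (1-p)*0.000000] = 0.000000; exercise = 0.000000; V(1,0) = max -> 0.000000
  V(1,1) = exp(-r*dt) * [p*0.000000 + (1-p)*14.635659] = 7.497300; exercise = 4.269874; V(1,1) = max -> 7.497300
  V(0,0) = exp(-r*dt) * [p*0.000000 + (1-p)*7.497300] = 3.840586; exercise = 0.000000; V(0,0) = max -> 3.840586

Answer: Price = V(0,0) = 3.8406


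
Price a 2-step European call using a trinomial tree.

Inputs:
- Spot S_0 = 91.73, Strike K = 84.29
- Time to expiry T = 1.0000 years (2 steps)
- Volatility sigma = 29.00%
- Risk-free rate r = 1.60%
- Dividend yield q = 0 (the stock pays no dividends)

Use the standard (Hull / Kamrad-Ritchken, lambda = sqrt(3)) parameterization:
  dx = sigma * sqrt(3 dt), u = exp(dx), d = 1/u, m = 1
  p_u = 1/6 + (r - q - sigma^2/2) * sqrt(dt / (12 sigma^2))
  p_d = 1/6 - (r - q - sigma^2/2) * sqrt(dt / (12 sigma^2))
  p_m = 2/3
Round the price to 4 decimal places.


Answer: Price = V(0,0) = 14.9338

Derivation:
dt = T/N = 0.500000; dx = sigma*sqrt(3*dt) = 0.355176
u = exp(dx) = 1.426432; d = 1/u = 0.701050
p_u = 0.148331, p_m = 0.666667, p_d = 0.185003
Discount per step: exp(-r*dt) = 0.992032
Stock lattice S(k, j) with j the centered position index:
  k=0: S(0,+0) = 91.7300
  k=1: S(1,-1) = 64.3073; S(1,+0) = 91.7300; S(1,+1) = 130.8466
  k=2: S(2,-2) = 45.0826; S(2,-1) = 64.3073; S(2,+0) = 91.7300; S(2,+1) = 130.8466; S(2,+2) = 186.6437
Terminal payoffs V(N, j) = max(S_T - K, 0):
  V(2,-2) = 0.000000; V(2,-1) = 0.000000; V(2,+0) = 7.440000; V(2,+1) = 46.556580; V(2,+2) = 102.353710
Backward induction: V(k, j) = exp(-r*dt) * [p_u * V(k+1, j+1) + p_m * V(k+1, j) + p_d * V(k+1, j-1)]
  V(1,-1) = exp(-r*dt) * [p_u*7.440000 + p_m*0.000000 + p_d*0.000000] = 1.094787
  V(1,+0) = exp(-r*dt) * [p_u*46.556580 + p_m*7.440000 + p_d*0.000000] = 11.771222
  V(1,+1) = exp(-r*dt) * [p_u*102.353710 + p_m*46.556580 + p_d*7.440000] = 47.217084
  V(0,+0) = exp(-r*dt) * [p_u*47.217084 + p_m*11.771222 + p_d*1.094787] = 14.933813


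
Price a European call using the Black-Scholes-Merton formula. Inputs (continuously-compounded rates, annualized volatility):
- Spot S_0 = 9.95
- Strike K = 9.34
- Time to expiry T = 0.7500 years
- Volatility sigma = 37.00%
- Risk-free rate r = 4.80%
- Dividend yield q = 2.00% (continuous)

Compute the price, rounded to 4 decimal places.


d1 = (ln(S/K) + (r - q + 0.5*sigma^2) * T) / (sigma * sqrt(T)) = 0.42319400
d2 = d1 - sigma * sqrt(T) = 0.10276460
exp(-rT) = 0.96464029; exp(-qT) = 0.98511194
C = S_0 * exp(-qT) * N(d1) - K * exp(-rT) * N(d2)
N(d1) = 0.66392314; N(d2) = 0.54092510
C = 9.9500 * 0.98511194 * 0.66392314 - 9.3400 * 0.96464029 * 0.54092510 = 1.6341

Answer: Price = 1.6341


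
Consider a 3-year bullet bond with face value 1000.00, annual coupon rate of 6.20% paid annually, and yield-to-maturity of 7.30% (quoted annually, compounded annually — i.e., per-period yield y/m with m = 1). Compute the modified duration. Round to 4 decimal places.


Coupon per period c = face * coupon_rate / m = 62.000000
Periods per year m = 1; per-period yield y/m = 0.073000
Number of cashflows N = 3
Cashflows (t years, CF_t, discount factor 1/(1+y/m)^(m*t), PV):
  t = 1.0000: CF_t = 62.000000, DF = 0.931966, PV = 57.781920
  t = 2.0000: CF_t = 62.000000, DF = 0.868561, PV = 53.850811
  t = 3.0000: CF_t = 1062.000000, DF = 0.809470, PV = 859.657291
Price P = sum_t PV_t = 971.290021
First compute Macaulay numerator sum_t t * PV_t:
  t * PV_t at t = 1.0000: 57.781920
  t * PV_t at t = 2.0000: 107.701621
  t * PV_t at t = 3.0000: 2578.971873
Macaulay duration D = 2744.455414 / 971.290021 = 2.825578
Modified duration = D / (1 + y/m) = 2.825578 / (1 + 0.073000) = 2.633344

Answer: Modified duration = 2.6333


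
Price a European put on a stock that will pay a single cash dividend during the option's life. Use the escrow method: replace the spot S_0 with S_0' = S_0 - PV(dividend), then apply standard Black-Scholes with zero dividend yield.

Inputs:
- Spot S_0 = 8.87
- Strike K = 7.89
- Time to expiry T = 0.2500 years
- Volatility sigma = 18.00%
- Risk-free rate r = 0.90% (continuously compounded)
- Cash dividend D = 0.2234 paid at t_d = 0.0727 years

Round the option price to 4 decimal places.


PV(D) = D * exp(-r * t_d) = 0.2234 * 0.99934591 = 0.22325388
S_0' = S_0 - PV(D) = 8.8700 - 0.22325388 = 8.64674612
d1 = (ln(S_0'/K) + (r + sigma^2/2)*T) / (sigma*sqrt(T)) = 1.08763272
d2 = d1 - sigma*sqrt(T) = 0.99763272
exp(-rT) = 0.99775253
N(-d1) = 0.13837864; N(-d2) = 0.15922875
P = K * exp(-rT) * N(-d2) - S_0' * N(-d1) = 7.8900 * 0.99775253 * 0.15922875 - 8.64674612 * 0.13837864 = 0.0570

Answer: Price = 0.0570


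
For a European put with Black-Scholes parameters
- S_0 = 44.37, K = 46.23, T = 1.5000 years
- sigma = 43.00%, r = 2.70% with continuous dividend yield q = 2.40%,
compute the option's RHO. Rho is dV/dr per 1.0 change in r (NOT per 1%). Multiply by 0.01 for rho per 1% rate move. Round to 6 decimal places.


Answer: Rho = -41.975943

Derivation:
d1 = 0.1938887480; d2 = -0.3327515467
phi(d1) = 0.3915136272; exp(-qT) = 0.9646402935; exp(-rT) = 0.9603091645
N(-d2) = 0.6303390820
Rho = -K*T*exp(-rT)*N(-d2) = -46.2300 * 1.5000 * 0.9603091645 * 0.6303390820 = -41.975943


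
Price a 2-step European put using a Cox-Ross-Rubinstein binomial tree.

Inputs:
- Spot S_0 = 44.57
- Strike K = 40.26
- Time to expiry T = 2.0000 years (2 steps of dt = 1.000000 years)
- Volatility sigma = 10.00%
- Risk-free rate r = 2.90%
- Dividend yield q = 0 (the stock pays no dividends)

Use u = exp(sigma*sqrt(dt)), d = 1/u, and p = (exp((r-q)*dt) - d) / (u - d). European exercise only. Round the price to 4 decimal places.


Answer: Price = V(0,0) = 0.5085

Derivation:
dt = T/N = 1.000000
u = exp(sigma*sqrt(dt)) = 1.105171; d = 1/u = 0.904837
p = (exp((r-q)*dt) - d) / (u - d) = 0.621899
Discount per step: exp(-r*dt) = 0.971416
Stock lattice S(k, i) with i counting down-moves:
  k=0: S(0,0) = 44.5700
  k=1: S(1,0) = 49.2575; S(1,1) = 40.3286
  k=2: S(2,0) = 54.4379; S(2,1) = 44.5700; S(2,2) = 36.4908
Terminal payoffs V(N, i) = max(K - S_T, 0):
  V(2,0) = 0.000000; V(2,1) = 0.000000; V(2,2) = 3.769170
Backward induction: V(k, i) = exp(-r*dt) * [p * V(k+1, i) + (1-p) * V(k+1, i+1)].
  V(1,0) = exp(-r*dt) * [p*0.000000 + (1-p)*0.000000] = 0.000000
  V(1,1) = exp(-r*dt) * [p*0.000000 + (1-p)*3.769170] = 1.384392
  V(0,0) = exp(-r*dt) * [p*0.000000 + (1-p)*1.384392] = 0.508479


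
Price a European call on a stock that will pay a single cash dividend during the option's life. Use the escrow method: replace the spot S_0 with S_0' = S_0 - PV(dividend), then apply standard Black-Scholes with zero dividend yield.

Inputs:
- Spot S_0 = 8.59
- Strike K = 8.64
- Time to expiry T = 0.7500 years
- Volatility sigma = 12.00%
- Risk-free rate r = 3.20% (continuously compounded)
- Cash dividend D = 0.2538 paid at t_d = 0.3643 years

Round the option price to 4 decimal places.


PV(D) = D * exp(-r * t_d) = 0.2538 * 0.98841009 = 0.25085848
S_0' = S_0 - PV(D) = 8.5900 - 0.25085848 = 8.33914152
d1 = (ln(S_0'/K) + (r + sigma^2/2)*T) / (sigma*sqrt(T)) = -0.05814213
d2 = d1 - sigma*sqrt(T) = -0.16206517
exp(-rT) = 0.97628571
N(d1) = 0.47681771; N(d2) = 0.43562727
C = S_0' * N(d1) - K * exp(-rT) * N(d2) = 8.33914152 * 0.47681771 - 8.6400 * 0.97628571 * 0.43562727 = 0.3017

Answer: Price = 0.3017


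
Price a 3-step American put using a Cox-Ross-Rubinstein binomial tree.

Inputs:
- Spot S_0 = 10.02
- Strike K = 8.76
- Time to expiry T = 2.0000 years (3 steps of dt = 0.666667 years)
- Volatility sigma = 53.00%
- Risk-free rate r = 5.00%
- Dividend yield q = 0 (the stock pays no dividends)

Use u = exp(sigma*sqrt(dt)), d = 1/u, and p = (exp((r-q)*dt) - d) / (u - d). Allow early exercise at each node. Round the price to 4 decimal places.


Answer: Price = V(0,0) = 1.9442

Derivation:
dt = T/N = 0.666667
u = exp(sigma*sqrt(dt)) = 1.541480; d = 1/u = 0.648727
p = (exp((r-q)*dt) - d) / (u - d) = 0.431438
Discount per step: exp(-r*dt) = 0.967216
Stock lattice S(k, i) with i counting down-moves:
  k=0: S(0,0) = 10.0200
  k=1: S(1,0) = 15.4456; S(1,1) = 6.5002
  k=2: S(2,0) = 23.8091; S(2,1) = 10.0200; S(2,2) = 4.2169
  k=3: S(3,0) = 36.7013; S(3,1) = 15.4456; S(3,2) = 6.5002; S(3,3) = 2.7356
Terminal payoffs V(N, i) = max(K - S_T, 0):
  V(3,0) = 0.000000; V(3,1) = 0.000000; V(3,2) = 2.259755; V(3,3) = 6.024392
Backward induction: V(k, i) = exp(-r*dt) * [p * V(k+1, i) + (1-p) * V(k+1, i+1)]; then take max(V_cont, immediate exercise) for American.
  V(2,0) = exp(-r*dt) * [p*0.000000 + (1-p)*0.000000] = 0.000000; exercise = 0.000000; V(2,0) = max -> 0.000000
  V(2,1) = exp(-r*dt) * [p*0.000000 + (1-p)*2.259755] = 1.242689; exercise = 0.000000; V(2,1) = max -> 1.242689
  V(2,2) = exp(-r*dt) * [p*2.259755 + (1-p)*6.024392] = 4.255928; exercise = 4.543115; V(2,2) = max -> 4.543115
  V(1,0) = exp(-r*dt) * [p*0.000000 + (1-p)*1.242689] = 0.683382; exercise = 0.000000; V(1,0) = max -> 0.683382
  V(1,1) = exp(-r*dt) * [p*1.242689 + (1-p)*4.543115] = 3.016925; exercise = 2.259755; V(1,1) = max -> 3.016925
  V(0,0) = exp(-r*dt) * [p*0.683382 + (1-p)*3.016925] = 1.944245; exercise = 0.000000; V(0,0) = max -> 1.944245


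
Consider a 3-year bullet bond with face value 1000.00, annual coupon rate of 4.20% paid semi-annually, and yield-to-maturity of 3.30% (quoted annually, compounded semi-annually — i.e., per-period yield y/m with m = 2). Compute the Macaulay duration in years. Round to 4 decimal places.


Coupon per period c = face * coupon_rate / m = 21.000000
Periods per year m = 2; per-period yield y/m = 0.016500
Number of cashflows N = 6
Cashflows (t years, CF_t, discount factor 1/(1+y/m)^(m*t), PV):
  t = 0.5000: CF_t = 21.000000, DF = 0.983768, PV = 20.659124
  t = 1.0000: CF_t = 21.000000, DF = 0.967799, PV = 20.323782
  t = 1.5000: CF_t = 21.000000, DF = 0.952090, PV = 19.993883
  t = 2.0000: CF_t = 21.000000, DF = 0.936635, PV = 19.669339
  t = 2.5000: CF_t = 21.000000, DF = 0.921432, PV = 19.350063
  t = 3.0000: CF_t = 1021.000000, DF = 0.906475, PV = 925.510700
Price P = sum_t PV_t = 1025.506892
Macaulay numerator sum_t t * PV_t:
  t * PV_t at t = 0.5000: 10.329562
  t * PV_t at t = 1.0000: 20.323782
  t * PV_t at t = 1.5000: 29.990824
  t * PV_t at t = 2.0000: 39.338678
  t * PV_t at t = 2.5000: 48.375157
  t * PV_t at t = 3.0000: 2776.532101
Macaulay duration D = (sum_t t * PV_t) / P = 2924.890105 / 1025.506892 = 2.852141

Answer: Macaulay duration = 2.8521 years


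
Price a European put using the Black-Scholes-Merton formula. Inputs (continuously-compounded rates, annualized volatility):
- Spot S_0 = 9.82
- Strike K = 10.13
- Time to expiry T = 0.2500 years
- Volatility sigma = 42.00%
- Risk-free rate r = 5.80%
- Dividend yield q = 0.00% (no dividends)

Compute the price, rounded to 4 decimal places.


d1 = (ln(S/K) + (r - q + 0.5*sigma^2) * T) / (sigma * sqrt(T)) = 0.02604669
d2 = d1 - sigma * sqrt(T) = -0.18395331
exp(-rT) = 0.98560462; exp(-qT) = 1.00000000
P = K * exp(-rT) * N(-d2) - S_0 * exp(-qT) * N(-d1)
N(-d1) = 0.48961005; N(-d2) = 0.57297496
P = 10.1300 * 0.98560462 * 0.57297496 - 9.8200 * 1.00000000 * 0.48961005 = 0.9127

Answer: Price = 0.9127


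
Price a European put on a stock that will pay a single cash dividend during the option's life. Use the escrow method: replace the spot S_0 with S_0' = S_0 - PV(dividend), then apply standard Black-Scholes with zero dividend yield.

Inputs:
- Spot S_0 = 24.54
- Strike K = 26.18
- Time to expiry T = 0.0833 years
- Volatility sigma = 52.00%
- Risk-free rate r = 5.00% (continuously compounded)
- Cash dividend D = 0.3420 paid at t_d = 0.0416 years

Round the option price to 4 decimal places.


PV(D) = D * exp(-r * t_d) = 0.3420 * 0.99792216 = 0.34128938
S_0' = S_0 - PV(D) = 24.5400 - 0.34128938 = 24.19871062
d1 = (ln(S_0'/K) + (r + sigma^2/2)*T) / (sigma*sqrt(T)) = -0.42156722
d2 = d1 - sigma*sqrt(T) = -0.57164827
exp(-rT) = 0.99584366
N(-d1) = 0.66332953; N(-d2) = 0.71621985
P = K * exp(-rT) * N(-d2) - S_0' * N(-d1) = 26.1800 * 0.99584366 * 0.71621985 - 24.19871062 * 0.66332953 = 2.6210

Answer: Price = 2.6210


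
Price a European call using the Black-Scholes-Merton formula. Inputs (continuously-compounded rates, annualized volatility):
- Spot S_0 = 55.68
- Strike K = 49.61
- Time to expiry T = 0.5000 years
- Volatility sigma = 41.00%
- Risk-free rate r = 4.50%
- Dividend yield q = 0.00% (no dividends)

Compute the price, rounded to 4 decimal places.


Answer: Price = 10.2519

Derivation:
d1 = (ln(S/K) + (r - q + 0.5*sigma^2) * T) / (sigma * sqrt(T)) = 0.62071416
d2 = d1 - sigma * sqrt(T) = 0.33080038
exp(-rT) = 0.97775124; exp(-qT) = 1.00000000
C = S_0 * exp(-qT) * N(d1) - K * exp(-rT) * N(d2)
N(d1) = 0.73260615; N(d2) = 0.62960236
C = 55.6800 * 1.00000000 * 0.73260615 - 49.6100 * 0.97775124 * 0.62960236 = 10.2519


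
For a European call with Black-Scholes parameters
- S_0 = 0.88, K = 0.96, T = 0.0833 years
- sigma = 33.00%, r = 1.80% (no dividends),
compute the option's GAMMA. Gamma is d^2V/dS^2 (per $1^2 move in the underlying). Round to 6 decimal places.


d1 = -0.8502006749; d2 = -0.9454444149
phi(d1) = 0.2779374677; exp(-qT) = 1.0000000000; exp(-rT) = 0.9985017235
Gamma = exp(-qT) * phi(d1) / (S * sigma * sqrt(T)) = 1.0000000000 * 0.2779374677 / (0.8800 * 0.3300 * 0.2886173938) = 3.316103

Answer: Gamma = 3.316103


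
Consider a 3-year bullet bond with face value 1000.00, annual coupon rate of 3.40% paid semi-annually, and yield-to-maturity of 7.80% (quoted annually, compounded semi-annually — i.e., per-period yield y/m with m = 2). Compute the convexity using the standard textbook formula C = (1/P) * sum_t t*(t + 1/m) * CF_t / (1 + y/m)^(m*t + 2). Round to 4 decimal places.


Answer: Convexity = 9.1594

Derivation:
Coupon per period c = face * coupon_rate / m = 17.000000
Periods per year m = 2; per-period yield y/m = 0.039000
Number of cashflows N = 6
Cashflows (t years, CF_t, discount factor 1/(1+y/m)^(m*t), PV):
  t = 0.5000: CF_t = 17.000000, DF = 0.962464, PV = 16.361886
  t = 1.0000: CF_t = 17.000000, DF = 0.926337, PV = 15.747725
  t = 1.5000: CF_t = 17.000000, DF = 0.891566, PV = 15.156617
  t = 2.0000: CF_t = 17.000000, DF = 0.858100, PV = 14.587697
  t = 2.5000: CF_t = 17.000000, DF = 0.825890, PV = 14.040132
  t = 3.0000: CF_t = 1017.000000, DF = 0.794889, PV = 808.402537
Price P = sum_t PV_t = 884.296594
Convexity numerator sum_t t*(t + 1/m) * CF_t / (1+y/m)^(m*t + 2):
  t = 0.5000: term = 7.578309
  t = 1.0000: term = 21.881545
  t = 1.5000: term = 42.120395
  t = 2.0000: term = 67.565600
  t = 2.5000: term = 97.544178
  t = 3.0000: term = 7862.956473
Convexity = (1/P) * sum = 8099.646500 / 884.296594 = 9.159423
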